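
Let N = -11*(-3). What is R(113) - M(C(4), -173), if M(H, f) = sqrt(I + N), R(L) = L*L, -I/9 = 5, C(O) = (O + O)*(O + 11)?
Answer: 12769 - 2*I*sqrt(3) ≈ 12769.0 - 3.4641*I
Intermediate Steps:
C(O) = 2*O*(11 + O) (C(O) = (2*O)*(11 + O) = 2*O*(11 + O))
I = -45 (I = -9*5 = -45)
N = 33
R(L) = L**2
M(H, f) = 2*I*sqrt(3) (M(H, f) = sqrt(-45 + 33) = sqrt(-12) = 2*I*sqrt(3))
R(113) - M(C(4), -173) = 113**2 - 2*I*sqrt(3) = 12769 - 2*I*sqrt(3)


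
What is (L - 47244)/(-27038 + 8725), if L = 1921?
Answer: 45323/18313 ≈ 2.4749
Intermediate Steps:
(L - 47244)/(-27038 + 8725) = (1921 - 47244)/(-27038 + 8725) = -45323/(-18313) = -45323*(-1/18313) = 45323/18313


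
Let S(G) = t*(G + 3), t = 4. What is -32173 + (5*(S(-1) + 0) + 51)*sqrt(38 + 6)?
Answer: -32173 + 182*sqrt(11) ≈ -31569.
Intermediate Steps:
S(G) = 12 + 4*G (S(G) = 4*(G + 3) = 4*(3 + G) = 12 + 4*G)
-32173 + (5*(S(-1) + 0) + 51)*sqrt(38 + 6) = -32173 + (5*((12 + 4*(-1)) + 0) + 51)*sqrt(38 + 6) = -32173 + (5*((12 - 4) + 0) + 51)*sqrt(44) = -32173 + (5*(8 + 0) + 51)*(2*sqrt(11)) = -32173 + (5*8 + 51)*(2*sqrt(11)) = -32173 + (40 + 51)*(2*sqrt(11)) = -32173 + 91*(2*sqrt(11)) = -32173 + 182*sqrt(11)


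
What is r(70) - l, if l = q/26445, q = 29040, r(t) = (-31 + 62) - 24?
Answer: 10405/1763 ≈ 5.9019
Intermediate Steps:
r(t) = 7 (r(t) = 31 - 24 = 7)
l = 1936/1763 (l = 29040/26445 = 29040*(1/26445) = 1936/1763 ≈ 1.0981)
r(70) - l = 7 - 1*1936/1763 = 7 - 1936/1763 = 10405/1763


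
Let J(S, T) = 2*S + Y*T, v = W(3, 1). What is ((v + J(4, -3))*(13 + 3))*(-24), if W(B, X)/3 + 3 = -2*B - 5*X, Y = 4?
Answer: 17664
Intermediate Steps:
W(B, X) = -9 - 15*X - 6*B (W(B, X) = -9 + 3*(-2*B - 5*X) = -9 + 3*(-5*X - 2*B) = -9 + (-15*X - 6*B) = -9 - 15*X - 6*B)
v = -42 (v = -9 - 15*1 - 6*3 = -9 - 15 - 18 = -42)
J(S, T) = 2*S + 4*T
((v + J(4, -3))*(13 + 3))*(-24) = ((-42 + (2*4 + 4*(-3)))*(13 + 3))*(-24) = ((-42 + (8 - 12))*16)*(-24) = ((-42 - 4)*16)*(-24) = -46*16*(-24) = -736*(-24) = 17664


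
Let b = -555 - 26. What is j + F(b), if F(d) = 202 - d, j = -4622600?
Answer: -4621817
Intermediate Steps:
b = -581
j + F(b) = -4622600 + (202 - 1*(-581)) = -4622600 + (202 + 581) = -4622600 + 783 = -4621817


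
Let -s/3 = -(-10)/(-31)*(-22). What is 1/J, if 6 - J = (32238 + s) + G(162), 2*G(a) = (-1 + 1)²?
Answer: -31/998532 ≈ -3.1046e-5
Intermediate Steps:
G(a) = 0 (G(a) = (-1 + 1)²/2 = (½)*0² = (½)*0 = 0)
s = -660/31 (s = -3*(-(-10)/(-31))*(-22) = -3*(-(-10)*(-1)/31)*(-22) = -3*(-2*5/31)*(-22) = -(-30)*(-22)/31 = -3*220/31 = -660/31 ≈ -21.290)
J = -998532/31 (J = 6 - ((32238 - 660/31) + 0) = 6 - (998718/31 + 0) = 6 - 1*998718/31 = 6 - 998718/31 = -998532/31 ≈ -32211.)
1/J = 1/(-998532/31) = -31/998532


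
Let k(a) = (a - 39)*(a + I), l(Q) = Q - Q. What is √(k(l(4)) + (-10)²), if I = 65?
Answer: I*√2435 ≈ 49.346*I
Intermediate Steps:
l(Q) = 0
k(a) = (-39 + a)*(65 + a) (k(a) = (a - 39)*(a + 65) = (-39 + a)*(65 + a))
√(k(l(4)) + (-10)²) = √((-2535 + 0² + 26*0) + (-10)²) = √((-2535 + 0 + 0) + 100) = √(-2535 + 100) = √(-2435) = I*√2435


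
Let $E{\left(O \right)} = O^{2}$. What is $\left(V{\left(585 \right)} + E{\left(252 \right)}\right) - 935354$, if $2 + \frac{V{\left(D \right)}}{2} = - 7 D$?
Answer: $-880044$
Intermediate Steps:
$V{\left(D \right)} = -4 - 14 D$ ($V{\left(D \right)} = -4 + 2 \left(- 7 D\right) = -4 - 14 D$)
$\left(V{\left(585 \right)} + E{\left(252 \right)}\right) - 935354 = \left(\left(-4 - 8190\right) + 252^{2}\right) - 935354 = \left(\left(-4 - 8190\right) + 63504\right) - 935354 = \left(-8194 + 63504\right) - 935354 = 55310 - 935354 = -880044$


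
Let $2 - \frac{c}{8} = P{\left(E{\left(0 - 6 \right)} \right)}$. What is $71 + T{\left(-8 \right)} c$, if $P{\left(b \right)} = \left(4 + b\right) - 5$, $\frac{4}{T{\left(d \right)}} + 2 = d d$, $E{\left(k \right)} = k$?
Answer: $\frac{2345}{31} \approx 75.645$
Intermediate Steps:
$T{\left(d \right)} = \frac{4}{-2 + d^{2}}$ ($T{\left(d \right)} = \frac{4}{-2 + d d} = \frac{4}{-2 + d^{2}}$)
$P{\left(b \right)} = -1 + b$
$c = 72$ ($c = 16 - 8 \left(-1 + \left(0 - 6\right)\right) = 16 - 8 \left(-1 - 6\right) = 16 - -56 = 16 + 56 = 72$)
$71 + T{\left(-8 \right)} c = 71 + \frac{4}{-2 + \left(-8\right)^{2}} \cdot 72 = 71 + \frac{4}{-2 + 64} \cdot 72 = 71 + \frac{4}{62} \cdot 72 = 71 + 4 \cdot \frac{1}{62} \cdot 72 = 71 + \frac{2}{31} \cdot 72 = 71 + \frac{144}{31} = \frac{2345}{31}$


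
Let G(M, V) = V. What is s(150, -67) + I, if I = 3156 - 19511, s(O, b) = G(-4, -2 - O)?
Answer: -16507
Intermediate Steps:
s(O, b) = -2 - O
I = -16355
s(150, -67) + I = (-2 - 1*150) - 16355 = (-2 - 150) - 16355 = -152 - 16355 = -16507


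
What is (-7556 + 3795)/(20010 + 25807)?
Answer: -3761/45817 ≈ -0.082087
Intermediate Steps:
(-7556 + 3795)/(20010 + 25807) = -3761/45817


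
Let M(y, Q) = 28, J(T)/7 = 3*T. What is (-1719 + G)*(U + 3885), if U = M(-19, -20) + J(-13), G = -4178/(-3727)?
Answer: -23305227400/3727 ≈ -6.2531e+6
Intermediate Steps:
J(T) = 21*T (J(T) = 7*(3*T) = 21*T)
G = 4178/3727 (G = -4178*(-1/3727) = 4178/3727 ≈ 1.1210)
U = -245 (U = 28 + 21*(-13) = 28 - 273 = -245)
(-1719 + G)*(U + 3885) = (-1719 + 4178/3727)*(-245 + 3885) = -6402535/3727*3640 = -23305227400/3727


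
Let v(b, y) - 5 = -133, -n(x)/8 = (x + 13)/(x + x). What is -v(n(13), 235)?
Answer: 128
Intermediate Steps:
n(x) = -4*(13 + x)/x (n(x) = -8*(x + 13)/(x + x) = -8*(13 + x)/(2*x) = -8*(13 + x)*1/(2*x) = -4*(13 + x)/x)
v(b, y) = -128 (v(b, y) = 5 - 133 = -128)
-v(n(13), 235) = -1*(-128) = 128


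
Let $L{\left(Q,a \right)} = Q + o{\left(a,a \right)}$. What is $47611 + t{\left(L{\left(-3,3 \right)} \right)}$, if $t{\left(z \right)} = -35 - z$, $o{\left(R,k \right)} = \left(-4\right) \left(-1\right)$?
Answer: $47575$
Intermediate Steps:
$o{\left(R,k \right)} = 4$
$L{\left(Q,a \right)} = 4 + Q$ ($L{\left(Q,a \right)} = Q + 4 = 4 + Q$)
$47611 + t{\left(L{\left(-3,3 \right)} \right)} = 47611 - 36 = 47575$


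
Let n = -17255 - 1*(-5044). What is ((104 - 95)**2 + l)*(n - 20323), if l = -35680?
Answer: 1158177866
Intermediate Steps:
n = -12211 (n = -17255 + 5044 = -12211)
((104 - 95)**2 + l)*(n - 20323) = ((104 - 95)**2 - 35680)*(-12211 - 20323) = (9**2 - 35680)*(-32534) = (81 - 35680)*(-32534) = -35599*(-32534) = 1158177866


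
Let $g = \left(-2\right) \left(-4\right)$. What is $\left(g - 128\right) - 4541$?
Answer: $-4661$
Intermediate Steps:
$g = 8$
$\left(g - 128\right) - 4541 = \left(8 - 128\right) - 4541 = -120 - 4541 = -4661$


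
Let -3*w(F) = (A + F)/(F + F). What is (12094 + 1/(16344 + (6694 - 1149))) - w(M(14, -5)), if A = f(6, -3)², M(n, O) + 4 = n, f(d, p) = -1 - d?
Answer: 15884825471/1313340 ≈ 12095.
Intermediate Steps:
M(n, O) = -4 + n
A = 49 (A = (-1 - 1*6)² = (-1 - 6)² = (-7)² = 49)
w(F) = -(49 + F)/(6*F) (w(F) = -(49 + F)/(3*(F + F)) = -(49 + F)/(3*(2*F)) = -(49 + F)*1/(2*F)/3 = -(49 + F)/(6*F))
(12094 + 1/(16344 + (6694 - 1149))) - w(M(14, -5)) = (12094 + 1/(16344 + (6694 - 1149))) - (-49 - (-4 + 14))/(6*(-4 + 14)) = (12094 + 1/(16344 + 5545)) - (-49 - 1*10)/(6*10) = (12094 + 1/21889) - (-49 - 10)/(6*10) = (12094 + 1/21889) - (-59)/(6*10) = 264725567/21889 - 1*(-59/60) = 264725567/21889 + 59/60 = 15884825471/1313340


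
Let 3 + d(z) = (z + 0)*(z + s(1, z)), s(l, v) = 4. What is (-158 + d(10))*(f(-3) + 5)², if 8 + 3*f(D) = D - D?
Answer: -343/3 ≈ -114.33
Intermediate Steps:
f(D) = -8/3 (f(D) = -8/3 + (D - D)/3 = -8/3 + (⅓)*0 = -8/3 + 0 = -8/3)
d(z) = -3 + z*(4 + z) (d(z) = -3 + (z + 0)*(z + 4) = -3 + z*(4 + z))
(-158 + d(10))*(f(-3) + 5)² = (-158 + (-3 + 10² + 4*10))*(-8/3 + 5)² = (-158 + (-3 + 100 + 40))*(7/3)² = (-158 + 137)*(49/9) = -21*49/9 = -343/3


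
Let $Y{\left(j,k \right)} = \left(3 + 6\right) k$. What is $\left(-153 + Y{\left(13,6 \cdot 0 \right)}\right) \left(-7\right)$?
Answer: $1071$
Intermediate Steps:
$Y{\left(j,k \right)} = 9 k$
$\left(-153 + Y{\left(13,6 \cdot 0 \right)}\right) \left(-7\right) = \left(-153 + 9 \cdot 6 \cdot 0\right) \left(-7\right) = \left(-153 + 9 \cdot 0\right) \left(-7\right) = \left(-153 + 0\right) \left(-7\right) = \left(-153\right) \left(-7\right) = 1071$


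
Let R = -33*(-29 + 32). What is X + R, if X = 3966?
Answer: 3867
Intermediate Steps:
R = -99 (R = -33*3 = -99)
X + R = 3966 - 99 = 3867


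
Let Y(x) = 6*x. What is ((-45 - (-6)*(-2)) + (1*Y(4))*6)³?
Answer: 658503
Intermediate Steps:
((-45 - (-6)*(-2)) + (1*Y(4))*6)³ = ((-45 - (-6)*(-2)) + (1*(6*4))*6)³ = ((-45 - 1*12) + (1*24)*6)³ = ((-45 - 12) + 24*6)³ = (-57 + 144)³ = 87³ = 658503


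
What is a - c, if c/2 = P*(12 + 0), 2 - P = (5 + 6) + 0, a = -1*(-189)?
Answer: 405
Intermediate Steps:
a = 189
P = -9 (P = 2 - ((5 + 6) + 0) = 2 - (11 + 0) = 2 - 1*11 = 2 - 11 = -9)
c = -216 (c = 2*(-9*(12 + 0)) = 2*(-9*12) = 2*(-108) = -216)
a - c = 189 - 1*(-216) = 189 + 216 = 405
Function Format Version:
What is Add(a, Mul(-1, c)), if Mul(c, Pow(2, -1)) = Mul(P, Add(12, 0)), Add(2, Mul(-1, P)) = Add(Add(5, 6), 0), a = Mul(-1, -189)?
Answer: 405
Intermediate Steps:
a = 189
P = -9 (P = Add(2, Mul(-1, Add(Add(5, 6), 0))) = Add(2, Mul(-1, Add(11, 0))) = Add(2, Mul(-1, 11)) = Add(2, -11) = -9)
c = -216 (c = Mul(2, Mul(-9, Add(12, 0))) = Mul(2, Mul(-9, 12)) = Mul(2, -108) = -216)
Add(a, Mul(-1, c)) = Add(189, Mul(-1, -216)) = Add(189, 216) = 405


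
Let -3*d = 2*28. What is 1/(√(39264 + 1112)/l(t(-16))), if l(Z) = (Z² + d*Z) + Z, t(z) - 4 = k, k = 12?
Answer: -20*√206/2163 ≈ -0.13271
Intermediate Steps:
t(z) = 16 (t(z) = 4 + 12 = 16)
d = -56/3 (d = -2*28/3 = -⅓*56 = -56/3 ≈ -18.667)
l(Z) = Z² - 53*Z/3 (l(Z) = (Z² - 56*Z/3) + Z = Z² - 53*Z/3)
1/(√(39264 + 1112)/l(t(-16))) = 1/(√(39264 + 1112)/(((⅓)*16*(-53 + 3*16)))) = 1/(√40376/(((⅓)*16*(-53 + 48)))) = 1/((14*√206)/(((⅓)*16*(-5)))) = 1/((14*√206)/(-80/3)) = 1/((14*√206)*(-3/80)) = 1/(-21*√206/40) = -20*√206/2163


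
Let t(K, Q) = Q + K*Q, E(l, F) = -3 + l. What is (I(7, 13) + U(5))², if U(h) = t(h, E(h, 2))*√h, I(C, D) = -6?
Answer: 756 - 144*√5 ≈ 434.01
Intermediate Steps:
U(h) = √h*(1 + h)*(-3 + h) (U(h) = ((-3 + h)*(1 + h))*√h = ((1 + h)*(-3 + h))*√h = √h*(1 + h)*(-3 + h))
(I(7, 13) + U(5))² = (-6 + √5*(1 + 5)*(-3 + 5))² = (-6 + √5*6*2)² = (-6 + 12*√5)²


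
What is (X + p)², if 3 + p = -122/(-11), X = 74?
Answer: 815409/121 ≈ 6738.9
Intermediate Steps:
p = 89/11 (p = -3 - 122/(-11) = -3 - 122*(-1/11) = -3 + 122/11 = 89/11 ≈ 8.0909)
(X + p)² = (74 + 89/11)² = (903/11)² = 815409/121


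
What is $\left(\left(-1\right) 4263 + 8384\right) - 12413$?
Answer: $-8292$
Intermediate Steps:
$\left(\left(-1\right) 4263 + 8384\right) - 12413 = \left(-4263 + 8384\right) - 12413 = 4121 - 12413 = -8292$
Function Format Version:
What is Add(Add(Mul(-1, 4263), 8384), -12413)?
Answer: -8292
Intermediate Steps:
Add(Add(Mul(-1, 4263), 8384), -12413) = Add(Add(-4263, 8384), -12413) = Add(4121, -12413) = -8292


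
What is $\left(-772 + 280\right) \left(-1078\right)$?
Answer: $530376$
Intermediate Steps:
$\left(-772 + 280\right) \left(-1078\right) = \left(-492\right) \left(-1078\right) = 530376$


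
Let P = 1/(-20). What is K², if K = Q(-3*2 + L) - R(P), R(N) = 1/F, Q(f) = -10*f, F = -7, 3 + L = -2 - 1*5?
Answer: 1256641/49 ≈ 25646.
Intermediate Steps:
L = -10 (L = -3 + (-2 - 1*5) = -3 + (-2 - 5) = -3 - 7 = -10)
P = -1/20 ≈ -0.050000
R(N) = -⅐ (R(N) = 1/(-7) = -⅐)
K = 1121/7 (K = -10*(-3*2 - 10) - 1*(-⅐) = -10*(-6 - 10) + ⅐ = -10*(-16) + ⅐ = 160 + ⅐ = 1121/7 ≈ 160.14)
K² = (1121/7)² = 1256641/49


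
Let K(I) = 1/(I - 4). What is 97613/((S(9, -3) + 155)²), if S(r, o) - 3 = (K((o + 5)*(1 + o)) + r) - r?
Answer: 6247232/1595169 ≈ 3.9163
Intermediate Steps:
K(I) = 1/(-4 + I)
S(r, o) = 3 + 1/(-4 + (1 + o)*(5 + o)) (S(r, o) = 3 + ((1/(-4 + (o + 5)*(1 + o)) + r) - r) = 3 + ((1/(-4 + (5 + o)*(1 + o)) + r) - r) = 3 + ((1/(-4 + (1 + o)*(5 + o)) + r) - r) = 3 + ((r + 1/(-4 + (1 + o)*(5 + o))) - r) = 3 + 1/(-4 + (1 + o)*(5 + o)))
97613/((S(9, -3) + 155)²) = 97613/(((4 + 3*(-3)² + 18*(-3))/(1 + (-3)² + 6*(-3)) + 155)²) = 97613/(((4 + 3*9 - 54)/(1 + 9 - 18) + 155)²) = 97613/(((4 + 27 - 54)/(-8) + 155)²) = 97613/((-⅛*(-23) + 155)²) = 97613/((23/8 + 155)²) = 97613/((1263/8)²) = 97613/(1595169/64) = 97613*(64/1595169) = 6247232/1595169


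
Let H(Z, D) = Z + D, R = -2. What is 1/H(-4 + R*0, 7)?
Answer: 1/3 ≈ 0.33333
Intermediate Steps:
H(Z, D) = D + Z
1/H(-4 + R*0, 7) = 1/(7 + (-4 - 2*0)) = 1/(7 + (-4 + 0)) = 1/(7 - 4) = 1/3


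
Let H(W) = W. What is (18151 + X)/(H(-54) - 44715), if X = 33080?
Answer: -17077/14923 ≈ -1.1443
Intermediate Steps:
(18151 + X)/(H(-54) - 44715) = (18151 + 33080)/(-54 - 44715) = 51231/(-44769) = 51231*(-1/44769) = -17077/14923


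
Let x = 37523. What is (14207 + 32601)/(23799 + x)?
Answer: 23404/30661 ≈ 0.76332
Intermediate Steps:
(14207 + 32601)/(23799 + x) = (14207 + 32601)/(23799 + 37523) = 46808/61322 = 46808*(1/61322) = 23404/30661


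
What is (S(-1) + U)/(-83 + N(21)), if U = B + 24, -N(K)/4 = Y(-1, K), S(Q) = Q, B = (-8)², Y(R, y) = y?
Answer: -87/167 ≈ -0.52096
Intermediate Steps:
B = 64
N(K) = -4*K
U = 88 (U = 64 + 24 = 88)
(S(-1) + U)/(-83 + N(21)) = (-1 + 88)/(-83 - 4*21) = 87/(-83 - 84) = 87/(-167) = 87*(-1/167) = -87/167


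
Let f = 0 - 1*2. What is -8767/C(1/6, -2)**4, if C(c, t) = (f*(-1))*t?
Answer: -8767/256 ≈ -34.246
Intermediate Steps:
f = -2 (f = 0 - 2 = -2)
C(c, t) = 2*t (C(c, t) = (-2*(-1))*t = 2*t)
-8767/C(1/6, -2)**4 = -8767/((2*(-2))**4) = -8767/((-4)**4) = -8767/256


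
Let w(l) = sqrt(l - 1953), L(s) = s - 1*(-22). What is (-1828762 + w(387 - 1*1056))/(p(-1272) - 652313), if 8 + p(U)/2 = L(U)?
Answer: 1828762/654829 - I*sqrt(2622)/654829 ≈ 2.7927 - 7.8197e-5*I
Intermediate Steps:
L(s) = 22 + s (L(s) = s + 22 = 22 + s)
w(l) = sqrt(-1953 + l)
p(U) = 28 + 2*U (p(U) = -16 + 2*(22 + U) = -16 + (44 + 2*U) = 28 + 2*U)
(-1828762 + w(387 - 1*1056))/(p(-1272) - 652313) = (-1828762 + sqrt(-1953 + (387 - 1*1056)))/((28 + 2*(-1272)) - 652313) = (-1828762 + sqrt(-1953 + (387 - 1056)))/((28 - 2544) - 652313) = (-1828762 + sqrt(-1953 - 669))/(-2516 - 652313) = (-1828762 + sqrt(-2622))/(-654829) = (-1828762 + I*sqrt(2622))*(-1/654829) = 1828762/654829 - I*sqrt(2622)/654829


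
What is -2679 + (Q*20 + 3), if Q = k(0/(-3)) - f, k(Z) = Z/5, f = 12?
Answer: -2916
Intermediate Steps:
k(Z) = Z/5 (k(Z) = Z*(⅕) = Z/5)
Q = -12 (Q = (0/(-3))/5 - 1*12 = (0*(-⅓))/5 - 12 = (⅕)*0 - 12 = 0 - 12 = -12)
-2679 + (Q*20 + 3) = -2679 + (-12*20 + 3) = -2679 + (-240 + 3) = -2679 - 237 = -2916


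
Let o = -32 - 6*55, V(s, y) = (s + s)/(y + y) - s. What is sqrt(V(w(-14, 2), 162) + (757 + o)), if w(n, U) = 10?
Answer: sqrt(31190)/9 ≈ 19.623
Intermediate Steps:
V(s, y) = -s + s/y (V(s, y) = (2*s)/((2*y)) - s = (2*s)*(1/(2*y)) - s = s/y - s = -s + s/y)
o = -362 (o = -32 - 330 = -362)
sqrt(V(w(-14, 2), 162) + (757 + o)) = sqrt((-1*10 + 10/162) + (757 - 362)) = sqrt((-10 + 10*(1/162)) + 395) = sqrt((-10 + 5/81) + 395) = sqrt(-805/81 + 395) = sqrt(31190/81) = sqrt(31190)/9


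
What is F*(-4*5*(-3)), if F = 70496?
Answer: 4229760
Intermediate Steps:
F*(-4*5*(-3)) = 70496*(-4*5*(-3)) = 70496*(-20*(-3)) = 70496*60 = 4229760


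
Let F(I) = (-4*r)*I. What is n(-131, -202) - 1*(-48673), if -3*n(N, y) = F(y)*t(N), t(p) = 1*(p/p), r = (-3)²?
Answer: 46249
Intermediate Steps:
r = 9
F(I) = -36*I (F(I) = (-4*9)*I = -36*I)
t(p) = 1 (t(p) = 1*1 = 1)
n(N, y) = 12*y (n(N, y) = -(-36*y)/3 = -(-12)*y = 12*y)
n(-131, -202) - 1*(-48673) = 12*(-202) - 1*(-48673) = -2424 + 48673 = 46249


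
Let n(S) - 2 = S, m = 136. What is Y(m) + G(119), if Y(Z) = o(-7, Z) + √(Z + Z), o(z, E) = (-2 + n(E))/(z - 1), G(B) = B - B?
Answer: -17 + 4*√17 ≈ -0.50758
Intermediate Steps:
n(S) = 2 + S
G(B) = 0
o(z, E) = E/(-1 + z) (o(z, E) = (-2 + (2 + E))/(z - 1) = E/(-1 + z))
Y(Z) = -Z/8 + √2*√Z (Y(Z) = Z/(-1 - 7) + √(Z + Z) = Z/(-8) + √(2*Z) = Z*(-⅛) + √2*√Z = -Z/8 + √2*√Z)
Y(m) + G(119) = (-⅛*136 + √2*√136) + 0 = (-17 + √2*(2*√34)) + 0 = (-17 + 4*√17) + 0 = -17 + 4*√17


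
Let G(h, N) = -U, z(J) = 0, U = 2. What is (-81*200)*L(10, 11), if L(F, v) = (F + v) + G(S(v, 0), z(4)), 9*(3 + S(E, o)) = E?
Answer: -307800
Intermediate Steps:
S(E, o) = -3 + E/9
G(h, N) = -2 (G(h, N) = -1*2 = -2)
L(F, v) = -2 + F + v (L(F, v) = (F + v) - 2 = -2 + F + v)
(-81*200)*L(10, 11) = (-81*200)*(-2 + 10 + 11) = -16200*19 = -307800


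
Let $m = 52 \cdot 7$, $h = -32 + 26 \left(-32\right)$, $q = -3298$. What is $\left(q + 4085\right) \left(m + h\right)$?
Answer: $-393500$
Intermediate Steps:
$h = -864$ ($h = -32 - 832 = -864$)
$m = 364$
$\left(q + 4085\right) \left(m + h\right) = \left(-3298 + 4085\right) \left(364 - 864\right) = 787 \left(-500\right) = -393500$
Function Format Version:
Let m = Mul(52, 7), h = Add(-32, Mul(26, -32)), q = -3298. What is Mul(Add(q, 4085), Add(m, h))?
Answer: -393500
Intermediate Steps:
h = -864 (h = Add(-32, -832) = -864)
m = 364
Mul(Add(q, 4085), Add(m, h)) = Mul(Add(-3298, 4085), Add(364, -864)) = Mul(787, -500) = -393500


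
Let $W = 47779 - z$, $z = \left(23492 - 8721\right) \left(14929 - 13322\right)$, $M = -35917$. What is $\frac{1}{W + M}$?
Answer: $- \frac{1}{23725135} \approx -4.2149 \cdot 10^{-8}$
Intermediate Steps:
$z = 23736997$ ($z = 14771 \cdot 1607 = 23736997$)
$W = -23689218$ ($W = 47779 - 23736997 = -23689218$)
$\frac{1}{W + M} = \frac{1}{-23689218 - 35917} = \frac{1}{-23725135} = - \frac{1}{23725135}$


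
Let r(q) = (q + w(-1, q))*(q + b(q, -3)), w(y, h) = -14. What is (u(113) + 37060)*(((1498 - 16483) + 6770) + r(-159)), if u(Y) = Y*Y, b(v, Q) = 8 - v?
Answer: -478308571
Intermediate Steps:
u(Y) = Y**2
r(q) = -112 + 8*q (r(q) = (q - 14)*(q + (8 - q)) = (-14 + q)*8 = -112 + 8*q)
(u(113) + 37060)*(((1498 - 16483) + 6770) + r(-159)) = (113**2 + 37060)*(((1498 - 16483) + 6770) + (-112 + 8*(-159))) = (12769 + 37060)*((-14985 + 6770) + (-112 - 1272)) = 49829*(-8215 - 1384) = 49829*(-9599) = -478308571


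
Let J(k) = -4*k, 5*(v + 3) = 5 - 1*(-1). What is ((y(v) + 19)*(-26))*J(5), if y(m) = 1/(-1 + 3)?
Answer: 10140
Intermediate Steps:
v = -9/5 (v = -3 + (5 - 1*(-1))/5 = -3 + (5 + 1)/5 = -3 + (⅕)*6 = -3 + 6/5 = -9/5 ≈ -1.8000)
y(m) = ½ (y(m) = 1/2 = ½)
((y(v) + 19)*(-26))*J(5) = ((½ + 19)*(-26))*(-4*5) = ((39/2)*(-26))*(-20) = -507*(-20) = 10140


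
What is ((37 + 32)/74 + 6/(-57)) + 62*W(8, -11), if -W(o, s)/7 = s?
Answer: 6713407/1406 ≈ 4774.8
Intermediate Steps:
W(o, s) = -7*s
((37 + 32)/74 + 6/(-57)) + 62*W(8, -11) = ((37 + 32)/74 + 6/(-57)) + 62*(-7*(-11)) = (69*(1/74) + 6*(-1/57)) + 62*77 = (69/74 - 2/19) + 4774 = 1163/1406 + 4774 = 6713407/1406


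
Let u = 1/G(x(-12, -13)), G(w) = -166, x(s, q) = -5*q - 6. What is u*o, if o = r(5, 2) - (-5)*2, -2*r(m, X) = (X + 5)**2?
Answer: 29/332 ≈ 0.087349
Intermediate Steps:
x(s, q) = -6 - 5*q
r(m, X) = -(5 + X)**2/2 (r(m, X) = -(X + 5)**2/2 = -(5 + X)**2/2)
u = -1/166 (u = 1/(-166) = -1/166 ≈ -0.0060241)
o = -29/2 (o = -(5 + 2)**2/2 - (-5)*2 = -1/2*7**2 - 1*(-10) = -1/2*49 + 10 = -49/2 + 10 = -29/2 ≈ -14.500)
u*o = -1/166*(-29/2) = 29/332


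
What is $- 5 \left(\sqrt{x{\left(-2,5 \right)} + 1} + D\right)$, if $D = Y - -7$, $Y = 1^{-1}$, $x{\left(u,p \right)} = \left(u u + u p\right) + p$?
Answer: $-40$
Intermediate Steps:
$x{\left(u,p \right)} = p + u^{2} + p u$ ($x{\left(u,p \right)} = \left(u^{2} + p u\right) + p = p + u^{2} + p u$)
$Y = 1$
$D = 8$ ($D = 1 - -7 = 1 + 7 = 8$)
$- 5 \left(\sqrt{x{\left(-2,5 \right)} + 1} + D\right) = - 5 \left(\sqrt{\left(5 + \left(-2\right)^{2} + 5 \left(-2\right)\right) + 1} + 8\right) = - 5 \left(\sqrt{\left(5 + 4 - 10\right) + 1} + 8\right) = - 5 \left(\sqrt{-1 + 1} + 8\right) = - 5 \left(\sqrt{0} + 8\right) = - 5 \left(0 + 8\right) = \left(-5\right) 8 = -40$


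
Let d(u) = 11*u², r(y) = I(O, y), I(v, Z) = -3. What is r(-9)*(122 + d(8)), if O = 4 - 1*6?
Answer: -2478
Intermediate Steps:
O = -2 (O = 4 - 6 = -2)
r(y) = -3
r(-9)*(122 + d(8)) = -3*(122 + 11*8²) = -3*(122 + 11*64) = -3*(122 + 704) = -3*826 = -2478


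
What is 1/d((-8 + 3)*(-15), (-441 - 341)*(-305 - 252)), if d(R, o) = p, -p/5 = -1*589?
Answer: 1/2945 ≈ 0.00033956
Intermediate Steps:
p = 2945 (p = -(-5)*589 = -5*(-589) = 2945)
d(R, o) = 2945
1/d((-8 + 3)*(-15), (-441 - 341)*(-305 - 252)) = 1/2945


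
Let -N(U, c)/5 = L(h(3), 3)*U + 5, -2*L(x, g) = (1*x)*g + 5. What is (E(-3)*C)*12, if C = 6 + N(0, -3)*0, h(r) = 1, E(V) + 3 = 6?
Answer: 216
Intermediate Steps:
E(V) = 3 (E(V) = -3 + 6 = 3)
L(x, g) = -5/2 - g*x/2 (L(x, g) = -((1*x)*g + 5)/2 = -(x*g + 5)/2 = -(g*x + 5)/2 = -(5 + g*x)/2 = -5/2 - g*x/2)
N(U, c) = -25 + 20*U (N(U, c) = -5*((-5/2 - ½*3*1)*U + 5) = -5*((-5/2 - 3/2)*U + 5) = -5*(-4*U + 5) = -5*(5 - 4*U) = -25 + 20*U)
C = 6 (C = 6 + (-25 + 20*0)*0 = 6 + (-25 + 0)*0 = 6 - 25*0 = 6 + 0 = 6)
(E(-3)*C)*12 = (3*6)*12 = 18*12 = 216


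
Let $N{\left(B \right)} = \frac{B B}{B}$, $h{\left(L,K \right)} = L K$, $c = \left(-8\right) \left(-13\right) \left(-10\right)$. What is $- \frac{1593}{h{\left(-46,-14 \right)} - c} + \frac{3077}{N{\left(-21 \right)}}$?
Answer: $- \frac{5215121}{35364} \approx -147.47$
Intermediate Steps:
$c = -1040$ ($c = 104 \left(-10\right) = -1040$)
$h{\left(L,K \right)} = K L$
$N{\left(B \right)} = B$ ($N{\left(B \right)} = \frac{B^{2}}{B} = B$)
$- \frac{1593}{h{\left(-46,-14 \right)} - c} + \frac{3077}{N{\left(-21 \right)}} = - \frac{1593}{\left(-14\right) \left(-46\right) - -1040} + \frac{3077}{-21} = - \frac{1593}{644 + 1040} + 3077 \left(- \frac{1}{21}\right) = - \frac{1593}{1684} - \frac{3077}{21} = - \frac{5215121}{35364}$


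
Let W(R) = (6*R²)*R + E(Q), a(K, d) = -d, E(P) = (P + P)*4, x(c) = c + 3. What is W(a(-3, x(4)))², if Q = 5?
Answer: 4072324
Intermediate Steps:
x(c) = 3 + c
E(P) = 8*P (E(P) = (2*P)*4 = 8*P)
W(R) = 40 + 6*R³ (W(R) = (6*R²)*R + 8*5 = 6*R³ + 40 = 40 + 6*R³)
W(a(-3, x(4)))² = (40 + 6*(-(3 + 4))³)² = (40 + 6*(-1*7)³)² = (40 + 6*(-7)³)² = (40 + 6*(-343))² = (40 - 2058)² = (-2018)² = 4072324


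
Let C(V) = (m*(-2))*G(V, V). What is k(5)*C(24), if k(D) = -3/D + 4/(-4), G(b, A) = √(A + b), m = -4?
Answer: -256*√3/5 ≈ -88.681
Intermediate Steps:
k(D) = -1 - 3/D (k(D) = -3/D + 4*(-¼) = -3/D - 1 = -1 - 3/D)
C(V) = 8*√2*√V (C(V) = (-4*(-2))*√(V + V) = 8*√(2*V) = 8*(√2*√V) = 8*√2*√V)
k(5)*C(24) = ((-3 - 1*5)/5)*(8*√2*√24) = ((-3 - 5)/5)*(8*√2*(2*√6)) = ((⅕)*(-8))*(32*√3) = -256*√3/5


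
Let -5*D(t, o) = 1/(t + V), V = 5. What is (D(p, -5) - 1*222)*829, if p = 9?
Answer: -12883489/70 ≈ -1.8405e+5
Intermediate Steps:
D(t, o) = -1/(5*(5 + t)) (D(t, o) = -1/(5*(t + 5)) = -1/(5*(5 + t)))
(D(p, -5) - 1*222)*829 = (-1/(25 + 5*9) - 1*222)*829 = (-1/(25 + 45) - 222)*829 = (-1/70 - 222)*829 = -15541/70*829 = -12883489/70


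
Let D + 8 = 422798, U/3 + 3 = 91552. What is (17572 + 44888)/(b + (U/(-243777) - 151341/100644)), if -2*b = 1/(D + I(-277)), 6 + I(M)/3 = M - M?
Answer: -35992855966800589920/1515756387023483 ≈ -23746.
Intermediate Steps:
U = 274647 (U = -9 + 3*91552 = -9 + 274656 = 274647)
D = 422790 (D = -8 + 422798 = 422790)
I(M) = -18 (I(M) = -18 + 3*(M - M) = -18 + 3*0 = -18 + 0 = -18)
b = -1/845544 (b = -1/(2*(422790 - 18)) = -½/422772 = -½*1/422772 = -1/845544 ≈ -1.1827e-6)
(17572 + 44888)/(b + (U/(-243777) - 151341/100644)) = (17572 + 44888)/(-1/845544 + (274647/(-243777) - 151341/100644)) = 62460/(-1/845544 + (274647*(-1/243777) - 151341*1/100644)) = 62460/(-1/845544 + (-91549/81259 - 50447/33548)) = 62460/(-1/845544 - 7170558625/2726076932) = 62460/(-1515756387023483/576254498347752) = 62460*(-576254498347752/1515756387023483) = -35992855966800589920/1515756387023483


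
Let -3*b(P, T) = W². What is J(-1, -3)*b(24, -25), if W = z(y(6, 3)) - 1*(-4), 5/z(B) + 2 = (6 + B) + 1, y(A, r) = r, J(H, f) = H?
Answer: 1369/192 ≈ 7.1302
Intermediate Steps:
z(B) = 5/(5 + B) (z(B) = 5/(-2 + ((6 + B) + 1)) = 5/(-2 + (7 + B)) = 5/(5 + B))
W = 37/8 (W = 5/(5 + 3) - 1*(-4) = 5/8 + 4 = 37/8 ≈ 4.6250)
b(P, T) = -1369/192 (b(P, T) = -(37/8)²/3 = -⅓*1369/64 = -1369/192)
J(-1, -3)*b(24, -25) = -1*(-1369/192) = 1369/192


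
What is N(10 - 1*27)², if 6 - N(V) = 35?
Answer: 841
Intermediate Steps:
N(V) = -29 (N(V) = 6 - 1*35 = 6 - 35 = -29)
N(10 - 1*27)² = (-29)² = 841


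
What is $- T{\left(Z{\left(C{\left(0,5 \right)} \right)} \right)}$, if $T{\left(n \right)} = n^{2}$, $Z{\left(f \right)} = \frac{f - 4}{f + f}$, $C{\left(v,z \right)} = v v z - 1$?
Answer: $- \frac{25}{4} \approx -6.25$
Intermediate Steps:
$C{\left(v,z \right)} = -1 + z v^{2}$ ($C{\left(v,z \right)} = v^{2} z - 1 = z v^{2} - 1 = -1 + z v^{2}$)
$Z{\left(f \right)} = \frac{-4 + f}{2 f}$
$- T{\left(Z{\left(C{\left(0,5 \right)} \right)} \right)} = - \left(\frac{-4 - \left(1 - 5 \cdot 0^{2}\right)}{2 \left(-1 + 5 \cdot 0^{2}\right)}\right)^{2} = - \left(\frac{-4 + \left(-1 + 5 \cdot 0\right)}{2 \left(-1 + 5 \cdot 0\right)}\right)^{2} = - \left(\frac{-4 + \left(-1 + 0\right)}{2 \left(-1 + 0\right)}\right)^{2} = - \left(\frac{-4 - 1}{2 \left(-1\right)}\right)^{2} = - \left(\frac{1}{2} \left(-1\right) \left(-5\right)\right)^{2} = - \left(\frac{5}{2}\right)^{2} = \left(-1\right) \frac{25}{4} = - \frac{25}{4}$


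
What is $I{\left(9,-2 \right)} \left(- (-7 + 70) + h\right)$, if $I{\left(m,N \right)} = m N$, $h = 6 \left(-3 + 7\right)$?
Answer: $702$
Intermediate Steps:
$h = 24$ ($h = 6 \cdot 4 = 24$)
$I{\left(m,N \right)} = N m$
$I{\left(9,-2 \right)} \left(- (-7 + 70) + h\right) = \left(-2\right) 9 \left(- (-7 + 70) + 24\right) = - 18 \left(\left(-1\right) 63 + 24\right) = - 18 \left(-63 + 24\right) = \left(-18\right) \left(-39\right) = 702$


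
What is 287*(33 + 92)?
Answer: 35875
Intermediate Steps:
287*(33 + 92) = 287*125 = 35875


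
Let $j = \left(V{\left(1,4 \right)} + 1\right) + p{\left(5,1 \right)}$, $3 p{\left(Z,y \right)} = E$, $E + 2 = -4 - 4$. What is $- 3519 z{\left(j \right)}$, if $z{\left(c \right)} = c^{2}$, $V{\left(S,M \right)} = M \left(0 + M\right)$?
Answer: $-657271$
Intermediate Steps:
$E = -10$ ($E = -2 - 8 = -10$)
$V{\left(S,M \right)} = M^{2}$ ($V{\left(S,M \right)} = M M = M^{2}$)
$p{\left(Z,y \right)} = - \frac{10}{3}$ ($p{\left(Z,y \right)} = \frac{1}{3} \left(-10\right) = - \frac{10}{3}$)
$j = \frac{41}{3}$ ($j = \left(4^{2} + 1\right) - \frac{10}{3} = \left(16 + 1\right) - \frac{10}{3} = 17 - \frac{10}{3} = \frac{41}{3} \approx 13.667$)
$- 3519 z{\left(j \right)} = - 3519 \left(\frac{41}{3}\right)^{2} = \left(-3519\right) \frac{1681}{9} = -657271$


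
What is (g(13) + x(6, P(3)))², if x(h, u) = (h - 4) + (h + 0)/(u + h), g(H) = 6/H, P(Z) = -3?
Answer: 3364/169 ≈ 19.905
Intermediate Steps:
x(h, u) = -4 + h + h/(h + u) (x(h, u) = (-4 + h) + h/(h + u) = -4 + h + h/(h + u))
(g(13) + x(6, P(3)))² = (6/13 + (6² - 4*(-3) - 3*6 + 6*(-3))/(6 - 3))² = (6*(1/13) + (36 + 12 - 18 - 18)/3)² = (6/13 + (⅓)*12)² = (6/13 + 4)² = (58/13)² = 3364/169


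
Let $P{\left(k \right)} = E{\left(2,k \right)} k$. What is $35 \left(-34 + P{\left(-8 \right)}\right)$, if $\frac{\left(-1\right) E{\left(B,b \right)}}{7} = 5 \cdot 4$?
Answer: $38010$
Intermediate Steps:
$E{\left(B,b \right)} = -140$ ($E{\left(B,b \right)} = - 7 \cdot 5 \cdot 4 = \left(-7\right) 20 = -140$)
$P{\left(k \right)} = - 140 k$
$35 \left(-34 + P{\left(-8 \right)}\right) = 35 \left(-34 - -1120\right) = 35 \left(-34 + 1120\right) = 35 \cdot 1086 = 38010$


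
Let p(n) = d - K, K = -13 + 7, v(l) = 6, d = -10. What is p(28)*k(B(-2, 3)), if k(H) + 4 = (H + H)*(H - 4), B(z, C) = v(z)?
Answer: -80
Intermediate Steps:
B(z, C) = 6
k(H) = -4 + 2*H*(-4 + H) (k(H) = -4 + (H + H)*(H - 4) = -4 + (2*H)*(-4 + H) = -4 + 2*H*(-4 + H))
K = -6
p(n) = -4 (p(n) = -10 - 1*(-6) = -10 + 6 = -4)
p(28)*k(B(-2, 3)) = -4*(-4 - 8*6 + 2*6²) = -4*(-4 - 48 + 2*36) = -4*(-4 - 48 + 72) = -4*20 = -80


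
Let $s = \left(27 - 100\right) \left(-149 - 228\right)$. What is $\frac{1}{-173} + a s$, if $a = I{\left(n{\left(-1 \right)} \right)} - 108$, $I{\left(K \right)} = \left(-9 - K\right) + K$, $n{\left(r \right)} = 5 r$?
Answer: $- \frac{557052562}{173} \approx -3.22 \cdot 10^{6}$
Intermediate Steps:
$I{\left(K \right)} = -9$
$a = -117$ ($a = -9 - 108 = -117$)
$s = 27521$ ($s = \left(-73\right) \left(-377\right) = 27521$)
$\frac{1}{-173} + a s = \frac{1}{-173} - 3219957 = - \frac{1}{173} - 3219957 = - \frac{557052562}{173}$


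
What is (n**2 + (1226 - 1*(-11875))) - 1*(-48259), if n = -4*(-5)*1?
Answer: 61760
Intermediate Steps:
n = 20 (n = 20*1 = 20)
(n**2 + (1226 - 1*(-11875))) - 1*(-48259) = (20**2 + (1226 - 1*(-11875))) - 1*(-48259) = (400 + (1226 + 11875)) + 48259 = (400 + 13101) + 48259 = 13501 + 48259 = 61760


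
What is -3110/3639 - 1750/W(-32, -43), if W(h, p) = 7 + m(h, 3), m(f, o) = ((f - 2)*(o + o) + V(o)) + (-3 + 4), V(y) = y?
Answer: 5768020/702327 ≈ 8.2127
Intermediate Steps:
m(f, o) = 1 + o + 2*o*(-2 + f) (m(f, o) = ((f - 2)*(o + o) + o) + (-3 + 4) = ((-2 + f)*(2*o) + o) + 1 = (2*o*(-2 + f) + o) + 1 = (o + 2*o*(-2 + f)) + 1 = 1 + o + 2*o*(-2 + f))
W(h, p) = -1 + 6*h (W(h, p) = 7 + (1 - 3*3 + 2*h*3) = 7 + (1 - 9 + 6*h) = 7 + (-8 + 6*h) = -1 + 6*h)
-3110/3639 - 1750/W(-32, -43) = -3110/3639 - 1750/(-1 + 6*(-32)) = -3110*1/3639 - 1750/(-1 - 192) = -3110/3639 - 1750/(-193) = -3110/3639 - 1750*(-1/193) = -3110/3639 + 1750/193 = 5768020/702327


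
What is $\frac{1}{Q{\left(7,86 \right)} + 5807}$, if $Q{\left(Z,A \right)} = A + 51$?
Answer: $\frac{1}{5944} \approx 0.00016824$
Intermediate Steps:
$Q{\left(Z,A \right)} = 51 + A$
$\frac{1}{Q{\left(7,86 \right)} + 5807} = \frac{1}{\left(51 + 86\right) + 5807} = \frac{1}{137 + 5807} = \frac{1}{5944}$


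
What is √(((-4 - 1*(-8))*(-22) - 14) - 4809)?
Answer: I*√4911 ≈ 70.078*I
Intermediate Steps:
√(((-4 - 1*(-8))*(-22) - 14) - 4809) = √(((-4 + 8)*(-22) - 14) - 4809) = √((4*(-22) - 14) - 4809) = √((-88 - 14) - 4809) = √(-102 - 4809) = √(-4911) = I*√4911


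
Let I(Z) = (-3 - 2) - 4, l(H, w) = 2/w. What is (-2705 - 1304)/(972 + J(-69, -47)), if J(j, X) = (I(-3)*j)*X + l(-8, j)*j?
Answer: 4009/28213 ≈ 0.14210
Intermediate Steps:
I(Z) = -9 (I(Z) = -5 - 4 = -9)
J(j, X) = 2 - 9*X*j (J(j, X) = (-9*j)*X + (2/j)*j = -9*X*j + 2 = 2 - 9*X*j)
(-2705 - 1304)/(972 + J(-69, -47)) = (-2705 - 1304)/(972 + (2 - 9*(-47)*(-69))) = -4009/(972 + (2 - 29187)) = -4009/(972 - 29185) = -4009/(-28213) = -4009*(-1/28213) = 4009/28213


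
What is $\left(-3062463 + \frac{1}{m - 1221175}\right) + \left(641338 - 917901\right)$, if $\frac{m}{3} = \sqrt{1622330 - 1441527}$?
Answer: $- \frac{4979378462532731523}{1491266753398} - \frac{3 \sqrt{180803}}{1491266753398} \approx -3.339 \cdot 10^{6}$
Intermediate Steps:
$m = 3 \sqrt{180803}$ ($m = 3 \sqrt{1622330 - 1441527} = 3 \sqrt{180803} \approx 1275.6$)
$\left(-3062463 + \frac{1}{m - 1221175}\right) + \left(641338 - 917901\right) = \left(-3062463 + \frac{1}{3 \sqrt{180803} - 1221175}\right) + \left(641338 - 917901\right) = \left(-3062463 + \frac{1}{-1221175 + 3 \sqrt{180803}}\right) + \left(641338 - 917901\right) = \left(-3062463 + \frac{1}{-1221175 + 3 \sqrt{180803}}\right) - 276563 = -3339026 + \frac{1}{-1221175 + 3 \sqrt{180803}}$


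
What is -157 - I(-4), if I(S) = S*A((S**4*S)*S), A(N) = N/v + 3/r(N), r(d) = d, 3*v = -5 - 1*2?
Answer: -51457003/7168 ≈ -7178.7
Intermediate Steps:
v = -7/3 (v = (-5 - 1*2)/3 = (-5 - 2)/3 = (1/3)*(-7) = -7/3 ≈ -2.3333)
A(N) = 3/N - 3*N/7 (A(N) = N/(-7/3) + 3/N = N*(-3/7) + 3/N = -3*N/7 + 3/N = 3/N - 3*N/7)
I(S) = S*(3/S**6 - 3*S**6/7) (I(S) = S*(3/(((S**4*S)*S)) - 3*S**4*S*S/7) = S*(3/((S**5*S)) - 3*S**5*S/7) = S*(3/(S**6) - 3*S**6/7) = S*(3/S**6 - 3*S**6/7))
-157 - I(-4) = -157 - 3*(7 - 1*(-4)**12)/(7*(-4)**5) = -157 - 3*(-1)*(7 - 1*16777216)/(7*1024) = -157 - 3*(-1)*(7 - 16777216)/(7*1024) = -157 - 3*(-1)*(-16777209)/(7*1024) = -157 - 1*50331627/7168 = -157 - 50331627/7168 = -51457003/7168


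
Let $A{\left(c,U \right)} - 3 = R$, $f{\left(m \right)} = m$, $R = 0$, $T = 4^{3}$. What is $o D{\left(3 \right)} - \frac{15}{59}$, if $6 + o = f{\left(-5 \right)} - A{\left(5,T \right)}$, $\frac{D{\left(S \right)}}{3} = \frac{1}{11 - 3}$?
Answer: $- \frac{1299}{236} \approx -5.5042$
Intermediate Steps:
$T = 64$
$A{\left(c,U \right)} = 3$ ($A{\left(c,U \right)} = 3 + 0 = 3$)
$D{\left(S \right)} = \frac{3}{8}$ ($D{\left(S \right)} = \frac{3}{11 - 3} = \frac{3}{8}$)
$o = -14$ ($o = -6 - 8 = -14$)
$o D{\left(3 \right)} - \frac{15}{59} = \left(-14\right) \frac{3}{8} - \frac{15}{59} = - \frac{21}{4} - \frac{15}{59} = - \frac{1299}{236}$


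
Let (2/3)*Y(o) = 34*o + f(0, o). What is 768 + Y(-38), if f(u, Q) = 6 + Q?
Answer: -1218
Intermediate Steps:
Y(o) = 9 + 105*o/2 (Y(o) = 3*(34*o + (6 + o))/2 = 3*(6 + 35*o)/2 = 9 + 105*o/2)
768 + Y(-38) = 768 + (9 + (105/2)*(-38)) = 768 + (9 - 1995) = 768 - 1986 = -1218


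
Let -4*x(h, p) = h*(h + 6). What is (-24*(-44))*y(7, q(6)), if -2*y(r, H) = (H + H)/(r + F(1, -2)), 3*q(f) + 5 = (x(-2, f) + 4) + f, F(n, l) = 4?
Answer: -224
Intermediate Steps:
x(h, p) = -h*(6 + h)/4 (x(h, p) = -h*(h + 6)/4 = -h*(6 + h)/4)
q(f) = 1/3 + f/3 (q(f) = -5/3 + ((-1/4*(-2)*(6 - 2) + 4) + f)/3 = -5/3 + ((-1/4*(-2)*4 + 4) + f)/3 = -5/3 + ((2 + 4) + f)/3 = -5/3 + (6 + f)/3 = -5/3 + (2 + f/3) = 1/3 + f/3)
y(r, H) = -H/(4 + r) (y(r, H) = -(H + H)/(2*(r + 4)) = -2*H/(2*(4 + r)) = -H/(4 + r))
(-24*(-44))*y(7, q(6)) = (-24*(-44))*(-(1/3 + (1/3)*6)/(4 + 7)) = 1056*(-1*(1/3 + 2)/11) = 1056*(-1*7/3*1/11) = 1056*(-7/33) = -224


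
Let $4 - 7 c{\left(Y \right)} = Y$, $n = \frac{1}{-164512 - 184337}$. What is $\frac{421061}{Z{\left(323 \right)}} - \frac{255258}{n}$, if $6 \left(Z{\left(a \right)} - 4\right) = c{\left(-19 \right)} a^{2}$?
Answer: $\frac{213687997996503432}{2399735} \approx 8.9047 \cdot 10^{10}$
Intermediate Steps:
$n = - \frac{1}{348849}$ ($n = \frac{1}{-348849} = - \frac{1}{348849} \approx -2.8666 \cdot 10^{-6}$)
$c{\left(Y \right)} = \frac{4}{7} - \frac{Y}{7}$
$Z{\left(a \right)} = 4 + \frac{23 a^{2}}{42}$ ($Z{\left(a \right)} = 4 + \frac{\left(\frac{4}{7} - - \frac{19}{7}\right) a^{2}}{6} = 4 + \frac{\left(\frac{4}{7} + \frac{19}{7}\right) a^{2}}{6} = 4 + \frac{\frac{23}{7} a^{2}}{6} = 4 + \frac{23 a^{2}}{42}$)
$\frac{421061}{Z{\left(323 \right)}} - \frac{255258}{n} = \frac{421061}{4 + \frac{23 \cdot 323^{2}}{42}} - \frac{255258}{- \frac{1}{348849}} = \frac{421061}{4 + \frac{23}{42} \cdot 104329} - -89046498042 = \frac{421061}{4 + \frac{2399567}{42}} + 89046498042 = \frac{421061}{\frac{2399735}{42}} + 89046498042 = 421061 \cdot \frac{42}{2399735} + 89046498042 = \frac{17684562}{2399735} + 89046498042 = \frac{213687997996503432}{2399735}$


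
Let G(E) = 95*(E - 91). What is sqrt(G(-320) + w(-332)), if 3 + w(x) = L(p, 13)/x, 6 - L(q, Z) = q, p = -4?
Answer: I*sqrt(1076007518)/166 ≈ 197.61*I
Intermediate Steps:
L(q, Z) = 6 - q
w(x) = -3 + 10/x (w(x) = -3 + (6 - 1*(-4))/x = -3 + (6 + 4)/x = -3 + 10/x)
G(E) = -8645 + 95*E (G(E) = 95*(-91 + E) = -8645 + 95*E)
sqrt(G(-320) + w(-332)) = sqrt((-8645 + 95*(-320)) + (-3 + 10/(-332))) = sqrt((-8645 - 30400) + (-3 + 10*(-1/332))) = sqrt(-39045 + (-3 - 5/166)) = sqrt(-39045 - 503/166) = sqrt(-6481973/166) = I*sqrt(1076007518)/166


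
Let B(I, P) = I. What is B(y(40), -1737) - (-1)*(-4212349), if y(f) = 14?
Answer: -4212335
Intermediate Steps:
B(y(40), -1737) - (-1)*(-4212349) = 14 - (-1)*(-4212349) = 14 - 1*4212349 = 14 - 4212349 = -4212335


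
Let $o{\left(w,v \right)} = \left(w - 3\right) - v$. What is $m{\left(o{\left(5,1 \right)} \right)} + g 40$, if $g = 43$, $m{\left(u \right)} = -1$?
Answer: $1719$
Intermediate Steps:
$o{\left(w,v \right)} = -3 + w - v$ ($o{\left(w,v \right)} = \left(w - 3\right) - v = \left(-3 + w\right) - v = -3 + w - v$)
$m{\left(o{\left(5,1 \right)} \right)} + g 40 = -1 + 43 \cdot 40 = -1 + 1720 = 1719$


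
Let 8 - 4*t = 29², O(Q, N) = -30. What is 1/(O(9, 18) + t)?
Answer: -4/953 ≈ -0.0041973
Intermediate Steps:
t = -833/4 (t = 2 - ¼*29² = 2 - ¼*841 = 2 - 841/4 = -833/4 ≈ -208.25)
1/(O(9, 18) + t) = 1/(-30 - 833/4) = 1/(-953/4) = -4/953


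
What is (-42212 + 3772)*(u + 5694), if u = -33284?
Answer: 1060559600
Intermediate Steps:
(-42212 + 3772)*(u + 5694) = (-42212 + 3772)*(-33284 + 5694) = -38440*(-27590) = 1060559600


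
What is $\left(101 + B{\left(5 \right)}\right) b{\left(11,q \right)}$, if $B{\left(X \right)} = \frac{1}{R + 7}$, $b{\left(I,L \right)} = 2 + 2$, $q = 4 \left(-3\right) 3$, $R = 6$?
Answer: $\frac{5256}{13} \approx 404.31$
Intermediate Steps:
$q = -36$ ($q = \left(-12\right) 3 = -36$)
$b{\left(I,L \right)} = 4$
$B{\left(X \right)} = \frac{1}{13}$ ($B{\left(X \right)} = \frac{1}{6 + 7} = \frac{1}{13}$)
$\left(101 + B{\left(5 \right)}\right) b{\left(11,q \right)} = \left(101 + \frac{1}{13}\right) 4 = \frac{1314}{13} \cdot 4 = \frac{5256}{13}$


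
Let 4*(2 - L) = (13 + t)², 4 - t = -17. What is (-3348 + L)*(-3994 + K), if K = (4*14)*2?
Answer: 14111070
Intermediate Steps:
t = 21 (t = 4 - 1*(-17) = 4 + 17 = 21)
L = -287 (L = 2 - (13 + 21)²/4 = 2 - ¼*34² = 2 - ¼*1156 = 2 - 289 = -287)
K = 112 (K = 56*2 = 112)
(-3348 + L)*(-3994 + K) = (-3348 - 287)*(-3994 + 112) = -3635*(-3882) = 14111070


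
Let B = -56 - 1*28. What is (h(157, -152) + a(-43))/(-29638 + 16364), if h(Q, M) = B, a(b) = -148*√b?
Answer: 42/6637 + 74*I*√43/6637 ≈ 0.0063282 + 0.073113*I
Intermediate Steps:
B = -84 (B = -56 - 28 = -84)
h(Q, M) = -84
(h(157, -152) + a(-43))/(-29638 + 16364) = (-84 - 148*I*√43)/(-29638 + 16364) = (-84 - 148*I*√43)/(-13274) = (-84 - 148*I*√43)*(-1/13274) = 42/6637 + 74*I*√43/6637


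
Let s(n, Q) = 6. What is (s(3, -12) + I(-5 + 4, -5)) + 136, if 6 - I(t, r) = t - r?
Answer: 144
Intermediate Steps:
I(t, r) = 6 + r - t (I(t, r) = 6 - (t - r) = 6 + (r - t) = 6 + r - t)
(s(3, -12) + I(-5 + 4, -5)) + 136 = (6 + (6 - 5 - (-5 + 4))) + 136 = (6 + (6 - 5 - 1*(-1))) + 136 = (6 + (6 - 5 + 1)) + 136 = (6 + 2) + 136 = 8 + 136 = 144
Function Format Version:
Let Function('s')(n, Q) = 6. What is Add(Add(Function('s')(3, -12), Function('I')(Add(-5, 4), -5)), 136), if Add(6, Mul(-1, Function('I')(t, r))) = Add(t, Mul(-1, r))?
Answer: 144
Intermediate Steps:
Function('I')(t, r) = Add(6, r, Mul(-1, t)) (Function('I')(t, r) = Add(6, Mul(-1, Add(t, Mul(-1, r)))) = Add(6, Add(r, Mul(-1, t))) = Add(6, r, Mul(-1, t)))
Add(Add(Function('s')(3, -12), Function('I')(Add(-5, 4), -5)), 136) = Add(Add(6, Add(6, -5, Mul(-1, Add(-5, 4)))), 136) = Add(Add(6, Add(6, -5, Mul(-1, -1))), 136) = Add(Add(6, Add(6, -5, 1)), 136) = Add(Add(6, 2), 136) = Add(8, 136) = 144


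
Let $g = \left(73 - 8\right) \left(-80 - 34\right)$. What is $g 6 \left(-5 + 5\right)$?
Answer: $0$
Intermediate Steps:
$g = -7410$ ($g = 65 \left(-114\right) = -7410$)
$g 6 \left(-5 + 5\right) = - 7410 \cdot 6 \left(-5 + 5\right) = - 7410 \cdot 6 \cdot 0 = \left(-7410\right) 0 = 0$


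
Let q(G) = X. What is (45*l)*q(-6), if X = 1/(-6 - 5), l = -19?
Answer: 855/11 ≈ 77.727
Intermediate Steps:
X = -1/11 (X = 1/(-11) = -1/11 ≈ -0.090909)
q(G) = -1/11
(45*l)*q(-6) = (45*(-19))*(-1/11) = -855*(-1/11) = 855/11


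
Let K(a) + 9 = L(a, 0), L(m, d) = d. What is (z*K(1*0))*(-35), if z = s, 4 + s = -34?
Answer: -11970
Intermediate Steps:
s = -38 (s = -4 - 34 = -38)
z = -38
K(a) = -9 (K(a) = -9 + 0 = -9)
(z*K(1*0))*(-35) = -38*(-9)*(-35) = 342*(-35) = -11970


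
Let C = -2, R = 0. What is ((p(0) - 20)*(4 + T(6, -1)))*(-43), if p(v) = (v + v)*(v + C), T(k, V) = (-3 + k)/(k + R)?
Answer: 3870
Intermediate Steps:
T(k, V) = (-3 + k)/k (T(k, V) = (-3 + k)/(k + 0) = (-3 + k)/k)
p(v) = 2*v*(-2 + v) (p(v) = (v + v)*(v - 2) = (2*v)*(-2 + v) = 2*v*(-2 + v))
((p(0) - 20)*(4 + T(6, -1)))*(-43) = ((2*0*(-2 + 0) - 20)*(4 + (-3 + 6)/6))*(-43) = ((2*0*(-2) - 20)*(4 + (1/6)*3))*(-43) = ((0 - 20)*(4 + 1/2))*(-43) = -20*9/2*(-43) = -90*(-43) = 3870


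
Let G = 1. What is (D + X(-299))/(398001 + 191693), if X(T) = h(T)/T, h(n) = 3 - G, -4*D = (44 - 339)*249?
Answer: 21963037/705274024 ≈ 0.031141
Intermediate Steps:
D = 73455/4 (D = -(44 - 339)*249/4 = -(-295)*249/4 = -¼*(-73455) = 73455/4 ≈ 18364.)
h(n) = 2 (h(n) = 3 - 1*1 = 3 - 1 = 2)
X(T) = 2/T
(D + X(-299))/(398001 + 191693) = (73455/4 + 2/(-299))/(398001 + 191693) = (73455/4 + 2*(-1/299))/589694 = (73455/4 - 2/299)*(1/589694) = (21963037/1196)*(1/589694) = 21963037/705274024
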